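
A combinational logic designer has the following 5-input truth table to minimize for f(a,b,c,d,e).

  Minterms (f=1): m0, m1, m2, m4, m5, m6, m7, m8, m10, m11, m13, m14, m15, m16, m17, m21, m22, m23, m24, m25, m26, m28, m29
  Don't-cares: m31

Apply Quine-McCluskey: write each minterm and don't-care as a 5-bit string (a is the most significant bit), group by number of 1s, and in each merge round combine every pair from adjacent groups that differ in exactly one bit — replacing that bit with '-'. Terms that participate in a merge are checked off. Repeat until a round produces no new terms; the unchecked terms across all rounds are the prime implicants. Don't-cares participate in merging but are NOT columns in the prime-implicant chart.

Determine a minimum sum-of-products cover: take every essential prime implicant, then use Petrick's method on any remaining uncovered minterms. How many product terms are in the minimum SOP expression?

size-2^0 implicants → 00000(✓)  00001(✓)  00010(✓)  00100(✓)  00101(✓)  00110(✓)  00111(✓)  01000(✓)  01010(✓)  01011(✓)  01101(✓)  01110(✓)  01111(✓)  10000(✓)  10001(✓)  10101(✓)  10110(✓)  10111(✓)  11000(✓)  11001(✓)  11010(✓)  11100(✓)  11101(✓)  11111(✓)
size-2^1 implicants → -0000(✓)  -0001(✓)  -0101(✓)  -0110(✓)  -0111(✓)  -1000(✓)  -1010(✓)  -1101(✓)  -1111(✓)  0-000(✓)  0-010(✓)  0-101(✓)  0-110(✓)  0-111(✓)  00-00(✓)  00-01(✓)  00-10(✓)  000-0(✓)  0000-(✓)  001-0(✓)  001-1(✓)  0010-(✓)  0011-(✓)  01-10(✓)  01-11(✓)  010-0(✓)  0101-(✓)  011-1(✓)  0111-(✓)  1-000(✓)  1-001(✓)  1-101(✓)  1-111(✓)  10-01(✓)  1000-(✓)  101-1(✓)  1011-(✓)  11-00(✓)  11-01(✓)  110-0(✓)  1100-(✓)  111-1(✓)  1110-(✓)
size-2^2 implicants → --000  --101(✓)  --111(✓)  -0-01  -000-  -01-1(✓)  -011-  -10-0  -11-1(✓)  0--10  0-0-0  0-1-1(✓)  0-11-  00--0  00-0-  001--  01-1-  1--01  1-00-  1-1-1(✓)  11-0-
size-2^3 implicants → --1-1
Unchecked terms (primes): --000, --1-1, -0-01, -000-, -011-, -10-0, 0--10, 0-0-0, 0-11-, 00--0, 00-0-, 001--, 01-1-, 1--01, 1-00-, 11-0-
Minterm coverage:
  m0 ⊆ --000,-000-,0-0-0,00--0,00-0-
  m1 ⊆ -0-01,-000-,00-0-
  m2 ⊆ 0--10,0-0-0,00--0
  m4 ⊆ 00--0,00-0-,001--
  m5 ⊆ --1-1,-0-01,00-0-,001--
  m6 ⊆ -011-,0--10,0-11-,00--0,001--
  m7 ⊆ --1-1,-011-,0-11-,001--
  m8 ⊆ --000,-10-0,0-0-0
  m10 ⊆ -10-0,0--10,0-0-0,01-1-
  m11 ⊆ 01-1- [E]
  m13 ⊆ --1-1 [E]
  m14 ⊆ 0--10,0-11-,01-1-
  m15 ⊆ --1-1,0-11-,01-1-
  m16 ⊆ --000,-000-,1-00-
  m17 ⊆ -0-01,-000-,1--01,1-00-
  m21 ⊆ --1-1,-0-01,1--01
  m22 ⊆ -011- [E]
  m23 ⊆ --1-1,-011-
  m24 ⊆ --000,-10-0,1-00-,11-0-
  m25 ⊆ 1--01,1-00-,11-0-
  m26 ⊆ -10-0 [E]
  m28 ⊆ 11-0- [E]
  m29 ⊆ --1-1,1--01,11-0-
E = {--1-1, -011-, -10-0, 01-1-, 11-0-}
Petrick residual → -000-, 00--0
Cover = ce + b'c'd' + b'cd + bc'e' + a'b'e' + a'bd + abd'  |cover|=7

7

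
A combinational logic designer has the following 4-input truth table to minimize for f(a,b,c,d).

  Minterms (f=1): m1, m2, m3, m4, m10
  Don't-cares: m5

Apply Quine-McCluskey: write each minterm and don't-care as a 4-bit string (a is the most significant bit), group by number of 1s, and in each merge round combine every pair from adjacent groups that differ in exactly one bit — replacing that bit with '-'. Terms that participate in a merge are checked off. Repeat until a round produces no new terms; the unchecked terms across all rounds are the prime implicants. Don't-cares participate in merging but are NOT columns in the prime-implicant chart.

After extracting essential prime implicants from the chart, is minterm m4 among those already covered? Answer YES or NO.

YES

size-2^0 implicants → 0001(✓)  0010(✓)  0011(✓)  0100(✓)  0101(✓)  1010(✓)
size-2^1 implicants → -010  0-01  00-1  001-  010-
Unchecked terms (primes): -010, 0-01, 00-1, 001-, 010-
Minterm coverage:
  m1 ⊆ 0-01,00-1
  m2 ⊆ -010,001-
  m3 ⊆ 00-1,001-
  m4 ⊆ 010- [E]
  m10 ⊆ -010 [E]
E = {-010, 010-}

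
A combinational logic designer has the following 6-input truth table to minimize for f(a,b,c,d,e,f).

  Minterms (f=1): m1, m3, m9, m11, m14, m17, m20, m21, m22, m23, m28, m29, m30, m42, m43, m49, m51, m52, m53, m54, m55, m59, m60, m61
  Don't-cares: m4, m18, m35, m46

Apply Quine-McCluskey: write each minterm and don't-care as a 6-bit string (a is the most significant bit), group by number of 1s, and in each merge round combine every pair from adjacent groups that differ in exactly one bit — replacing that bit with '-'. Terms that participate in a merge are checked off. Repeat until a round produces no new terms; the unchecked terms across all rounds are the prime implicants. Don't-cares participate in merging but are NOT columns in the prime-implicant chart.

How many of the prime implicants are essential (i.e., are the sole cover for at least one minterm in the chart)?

4

size-2^0 implicants → 000001(✓)  000011(✓)  000100(✓)  001001(✓)  001011(✓)  001110(✓)  010001(✓)  010010(✓)  010100(✓)  010101(✓)  010110(✓)  010111(✓)  011100(✓)  011101(✓)  011110(✓)  100011(✓)  101010(✓)  101011(✓)  101110(✓)  110001(✓)  110011(✓)  110100(✓)  110101(✓)  110110(✓)  110111(✓)  111011(✓)  111100(✓)  111101(✓)
size-2^1 implicants → -00011(✓)  -01011(✓)  -01110  -10001(✓)  -10100(✓)  -10101(✓)  -10110(✓)  -10111(✓)  -11100(✓)  -11101(✓)  0-0001  0-0100  0-1110  00-001(✓)  00-011(✓)  0000-1(✓)  0010-1(✓)  01-100(✓)  01-101(✓)  01-110(✓)  010-01(✓)  010-10  0101-0(✓)  0101-1(✓)  01010-(✓)  01011-(✓)  0111-0(✓)  01110-(✓)  1-0011(✓)  1-1011(✓)  10-011(✓)  101-10  10101-  11-011(✓)  11-100(✓)  11-101(✓)  110-01(✓)  110-11(✓)  1100-1(✓)  1101-0(✓)  1101-1(✓)  11010-(✓)  11011-(✓)  11110-(✓)
size-2^2 implicants → -0-011  -1-100(✓)  -1-101(✓)  -10-01  -101-0(✓)  -101-1(✓)  -1010-(✓)  -1011-(✓)  -1110-(✓)  00-0-1  01-1-0  01-10-(✓)  0101--(✓)  1--011  11-10-(✓)  110--1  1101--(✓)
size-2^3 implicants → -1-10-  -101--
Unchecked terms (primes): -0-011, -01110, -1-10-, -10-01, -101--, 0-0001, 0-0100, 0-1110, 00-0-1, 01-1-0, 010-10, 1--011, 101-10, 10101-, 110--1
Minterm coverage:
  m1 ⊆ 0-0001,00-0-1
  m3 ⊆ -0-011,00-0-1
  m9 ⊆ 00-0-1 [E]
  m11 ⊆ -0-011,00-0-1
  m14 ⊆ -01110,0-1110
  m17 ⊆ -10-01,0-0001
  m20 ⊆ -1-10-,-101--,0-0100,01-1-0
  m21 ⊆ -1-10-,-10-01,-101--
  m22 ⊆ -101--,01-1-0,010-10
  m23 ⊆ -101-- [E]
  m28 ⊆ -1-10-,01-1-0
  m29 ⊆ -1-10- [E]
  m30 ⊆ 0-1110,01-1-0
  m42 ⊆ 101-10,10101-
  m43 ⊆ -0-011,1--011,10101-
  m49 ⊆ -10-01,110--1
  m51 ⊆ 1--011,110--1
  m52 ⊆ -1-10-,-101--
  m53 ⊆ -1-10-,-10-01,-101--,110--1
  m54 ⊆ -101-- [E]
  m55 ⊆ -101--,110--1
  m59 ⊆ 1--011 [E]
  m60 ⊆ -1-10- [E]
  m61 ⊆ -1-10- [E]
E = {-1-10-, -101--, 00-0-1, 1--011}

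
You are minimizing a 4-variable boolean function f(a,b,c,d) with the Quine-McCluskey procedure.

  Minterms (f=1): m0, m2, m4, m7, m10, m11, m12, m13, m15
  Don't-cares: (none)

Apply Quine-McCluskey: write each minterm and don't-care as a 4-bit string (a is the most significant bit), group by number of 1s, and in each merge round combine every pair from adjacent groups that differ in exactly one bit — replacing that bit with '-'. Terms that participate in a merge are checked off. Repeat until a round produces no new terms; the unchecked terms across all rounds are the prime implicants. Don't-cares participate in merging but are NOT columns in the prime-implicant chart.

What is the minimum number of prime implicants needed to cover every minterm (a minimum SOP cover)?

5

Round 0: 0000✓ 0010✓ 0100✓ 0111✓ 1010✓ 1011✓ 1100✓ 1101✓ 1111✓
Round 1: -010 -100 -111 0-00 00-0 1-11 101- 11-1 110-
PIs = {-010, -100, -111, 0-00, 00-0, 1-11, 101-, 11-1, 110-}
Coverage chart:
  m0: 0-00,00-0
  m2: -010,00-0
  m4: -100,0-00
  m7: -111 ←essential
  m10: -010,101-
  m11: 1-11,101-
  m12: -100,110-
  m13: 11-1,110-
  m15: -111,1-11,11-1
Essential: -111
Petrick residual → -010, 0-00, 1-11, 110-
Min cover (5 terms): b'cd' + bcd + a'c'd' + acd + abc'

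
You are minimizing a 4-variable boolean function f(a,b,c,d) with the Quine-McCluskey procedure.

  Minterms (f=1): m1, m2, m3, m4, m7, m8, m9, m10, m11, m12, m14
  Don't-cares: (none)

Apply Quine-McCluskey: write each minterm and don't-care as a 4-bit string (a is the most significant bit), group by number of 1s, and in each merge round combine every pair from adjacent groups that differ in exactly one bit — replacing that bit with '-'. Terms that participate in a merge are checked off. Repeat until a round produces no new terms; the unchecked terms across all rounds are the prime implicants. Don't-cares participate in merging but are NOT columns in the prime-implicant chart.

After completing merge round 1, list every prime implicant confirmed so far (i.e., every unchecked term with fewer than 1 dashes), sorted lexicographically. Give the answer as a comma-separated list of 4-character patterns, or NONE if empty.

[col 0] 0001*, 0010*, 0011*, 0100*, 0111*, 1000*, 1001*, 1010*, 1011*, 1100*, 1110*
[col 1] -001*, -010*, -011*, -100, 0-11, 00-1*, 001-*, 1-00*, 1-10*, 10-0*, 10-1*, 100-*, 101-*, 11-0*
[col 2] -0-1, -01-, 1--0, 10--
Prime implicants: -0-1, -01-, -100, 0-11, 1--0, 10--

NONE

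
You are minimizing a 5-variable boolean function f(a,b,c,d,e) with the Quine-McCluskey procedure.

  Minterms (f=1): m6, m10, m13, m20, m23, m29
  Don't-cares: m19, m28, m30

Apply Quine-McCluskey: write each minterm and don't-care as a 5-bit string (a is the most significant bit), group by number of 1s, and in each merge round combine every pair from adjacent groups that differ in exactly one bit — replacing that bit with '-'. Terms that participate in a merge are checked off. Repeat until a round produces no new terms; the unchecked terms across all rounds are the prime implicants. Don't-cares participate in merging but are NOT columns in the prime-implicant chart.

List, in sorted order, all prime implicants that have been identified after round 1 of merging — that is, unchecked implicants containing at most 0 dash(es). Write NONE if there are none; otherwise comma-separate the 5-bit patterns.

Round 0: 00110 01010 01101✓ 10011✓ 10100✓ 10111✓ 11100✓ 11101✓ 11110✓
Round 1: -1101 1-100 10-11 111-0 1110-
PIs = {-1101, 00110, 01010, 1-100, 10-11, 111-0, 1110-}

00110, 01010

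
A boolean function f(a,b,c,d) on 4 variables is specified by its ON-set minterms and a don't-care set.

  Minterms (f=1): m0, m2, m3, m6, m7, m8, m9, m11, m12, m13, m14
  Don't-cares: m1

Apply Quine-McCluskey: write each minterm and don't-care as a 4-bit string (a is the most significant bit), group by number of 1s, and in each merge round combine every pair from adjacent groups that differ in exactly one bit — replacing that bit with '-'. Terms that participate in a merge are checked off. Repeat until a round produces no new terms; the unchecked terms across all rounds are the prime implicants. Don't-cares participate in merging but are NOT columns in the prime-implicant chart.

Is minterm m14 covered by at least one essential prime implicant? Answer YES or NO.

Round 0: 0000✓ 0001✓ 0010✓ 0011✓ 0110✓ 0111✓ 1000✓ 1001✓ 1011✓ 1100✓ 1101✓ 1110✓
Round 1: -000✓ -001✓ -011✓ -110 0-10✓ 0-11✓ 00-0✓ 00-1✓ 000-✓ 001-✓ 011-✓ 1-00✓ 1-01✓ 10-1✓ 100-✓ 11-0 110-✓
Round 2: -0-1 -00- 0-1- 00-- 1-0-
PIs = {-0-1, -00-, -110, 0-1-, 00--, 1-0-, 11-0}
Coverage chart:
  m0: -00-,00--
  m2: 0-1-,00--
  m3: -0-1,0-1-,00--
  m6: -110,0-1-
  m7: 0-1- ←essential
  m8: -00-,1-0-
  m9: -0-1,-00-,1-0-
  m11: -0-1 ←essential
  m12: 1-0-,11-0
  m13: 1-0- ←essential
  m14: -110,11-0
Essential: -0-1, 0-1-, 1-0-

NO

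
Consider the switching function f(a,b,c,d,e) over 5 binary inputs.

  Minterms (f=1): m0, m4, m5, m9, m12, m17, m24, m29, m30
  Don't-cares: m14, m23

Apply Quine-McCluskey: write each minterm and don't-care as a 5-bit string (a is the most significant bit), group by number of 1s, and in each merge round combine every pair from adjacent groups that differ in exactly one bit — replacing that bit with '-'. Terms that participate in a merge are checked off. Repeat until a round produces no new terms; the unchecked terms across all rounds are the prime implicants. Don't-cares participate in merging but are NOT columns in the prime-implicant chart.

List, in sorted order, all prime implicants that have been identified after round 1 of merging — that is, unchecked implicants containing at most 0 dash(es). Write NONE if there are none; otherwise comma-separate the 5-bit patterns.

01001, 10001, 10111, 11000, 11101

size-2^0 implicants → 00000(✓)  00100(✓)  00101(✓)  01001  01100(✓)  01110(✓)  10001  10111  11000  11101  11110(✓)
size-2^1 implicants → -1110  0-100  00-00  0010-  011-0
Unchecked terms (primes): -1110, 0-100, 00-00, 0010-, 01001, 011-0, 10001, 10111, 11000, 11101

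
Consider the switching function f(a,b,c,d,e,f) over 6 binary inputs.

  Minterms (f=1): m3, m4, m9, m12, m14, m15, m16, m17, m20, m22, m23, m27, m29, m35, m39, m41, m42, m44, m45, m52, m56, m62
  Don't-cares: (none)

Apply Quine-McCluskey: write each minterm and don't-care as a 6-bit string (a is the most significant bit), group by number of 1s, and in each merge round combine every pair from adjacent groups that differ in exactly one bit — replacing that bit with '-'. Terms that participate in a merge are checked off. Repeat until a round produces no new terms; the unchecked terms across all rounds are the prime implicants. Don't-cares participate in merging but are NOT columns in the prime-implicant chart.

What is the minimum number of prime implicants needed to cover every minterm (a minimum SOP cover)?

[col 0] 000011*, 000100*, 001001*, 001100*, 001110*, 001111*, 010000*, 010001*, 010100*, 010110*, 010111*, 011011, 011101, 100011*, 100111*, 101001*, 101010, 101100*, 101101*, 110100*, 111000, 111110
[col 1] -00011, -01001, -01100, -10100, 0-0100, 00-100, 0011-0, 00111-, 010-00, 01000-, 0101-0, 01011-, 100-11, 101-01, 10110-
Prime implicants: -00011, -01001, -01100, -10100, 0-0100, 00-100, 0011-0, 00111-, 010-00, 01000-, 0101-0, 01011-, 011011, 011101, 100-11, 101-01, 101010, 10110-, 111000, 111110
PI chart (minterm → PIs covering it):
  3 | -00011  (sole → essential)
  4 | 0-0100,00-100
  9 | -01001  (sole → essential)
  12 | -01100,00-100,0011-0
  14 | 0011-0,00111-
  15 | 00111-  (sole → essential)
  16 | 010-00,01000-
  17 | 01000-  (sole → essential)
  20 | -10100,0-0100,010-00,0101-0
  22 | 0101-0,01011-
  23 | 01011-  (sole → essential)
  27 | 011011  (sole → essential)
  29 | 011101  (sole → essential)
  35 | -00011,100-11
  39 | 100-11  (sole → essential)
  41 | -01001,101-01
  42 | 101010  (sole → essential)
  44 | -01100,10110-
  45 | 101-01,10110-
  52 | -10100  (sole → essential)
  56 | 111000  (sole → essential)
  62 | 111110  (sole → essential)
Essential prime implicants: -00011, -01001, -10100, 00111-, 01000-, 01011-, 011011, 011101, 100-11, 101010, 111000, 111110
Petrick residual → 00-100, 10110-
Minimum SOP uses 14 PIs: b'c'd'ef + b'cd'e'f + bc'de'f' + a'b'de'f' + a'b'cde + a'bc'd'e' + a'bc'de + a'bcd'ef + a'bcde'f + ab'c'ef + ab'cd'ef' + ab'cde' + abcd'e'f' + abcdef'

14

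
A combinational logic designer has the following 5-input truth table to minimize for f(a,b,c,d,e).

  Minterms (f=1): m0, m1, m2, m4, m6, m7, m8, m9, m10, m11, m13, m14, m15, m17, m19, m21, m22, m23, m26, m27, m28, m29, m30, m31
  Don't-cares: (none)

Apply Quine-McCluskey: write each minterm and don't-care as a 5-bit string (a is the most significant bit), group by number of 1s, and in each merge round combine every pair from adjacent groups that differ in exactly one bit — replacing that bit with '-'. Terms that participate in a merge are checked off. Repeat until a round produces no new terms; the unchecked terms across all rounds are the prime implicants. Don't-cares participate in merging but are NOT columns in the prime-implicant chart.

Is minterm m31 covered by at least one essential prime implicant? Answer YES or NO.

[col 0] 00000*, 00001*, 00010*, 00100*, 00110*, 00111*, 01000*, 01001*, 01010*, 01011*, 01101*, 01110*, 01111*, 10001*, 10011*, 10101*, 10110*, 10111*, 11010*, 11011*, 11100*, 11101*, 11110*, 11111*
[col 1] -0001, -0110*, -0111*, -1010*, -1011*, -1101*, -1110*, -1111*, 0-000*, 0-001*, 0-010*, 0-110*, 0-111*, 00-00*, 00-10*, 000-0*, 0000-*, 001-0*, 0011-*, 01-01*, 01-10*, 01-11*, 010-0*, 010-1*, 0100-*, 0101-*, 011-1*, 0111-*, 1-011*, 1-101*, 1-110*, 1-111*, 10-01*, 10-11*, 100-1*, 101-1*, 1011-*, 11-10*, 11-11*, 1101-*, 111-0*, 111-1*, 1110-*, 1111-*
[col 2] --110*, --111*, -011-*, -1-10*, -1-11*, -101-*, -11-1, -111-*, 0--10, 0-0-0, 0-00-, 0-11-*, 00--0, 01--1, 01-1-*, 010--, 1--11, 1-1-1, 1-11-*, 10--1, 11-1-*, 111--
[col 3] --11-, -1-1-
Prime implicants: --11-, -0001, -1-1-, -11-1, 0--10, 0-0-0, 0-00-, 00--0, 01--1, 010--, 1--11, 1-1-1, 10--1, 111--
PI chart (minterm → PIs covering it):
  0 | 0-0-0,0-00-,00--0
  1 | -0001,0-00-
  2 | 0--10,0-0-0,00--0
  4 | 00--0  (sole → essential)
  6 | --11-,0--10,00--0
  7 | --11-  (sole → essential)
  8 | 0-0-0,0-00-,010--
  9 | 0-00-,01--1,010--
  10 | -1-1-,0--10,0-0-0,010--
  11 | -1-1-,01--1,010--
  13 | -11-1,01--1
  14 | --11-,-1-1-,0--10
  15 | --11-,-1-1-,-11-1,01--1
  17 | -0001,10--1
  19 | 1--11,10--1
  21 | 1-1-1,10--1
  22 | --11-  (sole → essential)
  23 | --11-,1--11,1-1-1,10--1
  26 | -1-1-  (sole → essential)
  27 | -1-1-,1--11
  28 | 111--  (sole → essential)
  29 | -11-1,1-1-1,111--
  30 | --11-,-1-1-,111--
  31 | --11-,-1-1-,-11-1,1--11,1-1-1,111--
Essential prime implicants: --11-, -1-1-, 00--0, 111--

YES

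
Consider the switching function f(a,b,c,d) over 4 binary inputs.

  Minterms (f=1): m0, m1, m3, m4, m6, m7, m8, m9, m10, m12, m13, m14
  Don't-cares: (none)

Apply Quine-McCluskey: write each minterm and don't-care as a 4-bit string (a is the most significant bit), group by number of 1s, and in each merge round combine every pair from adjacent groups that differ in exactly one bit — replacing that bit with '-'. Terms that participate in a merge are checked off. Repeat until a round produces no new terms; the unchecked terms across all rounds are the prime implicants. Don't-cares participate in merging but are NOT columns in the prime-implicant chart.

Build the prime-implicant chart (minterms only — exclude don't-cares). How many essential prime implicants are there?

[col 0] 0000*, 0001*, 0011*, 0100*, 0110*, 0111*, 1000*, 1001*, 1010*, 1100*, 1101*, 1110*
[col 1] -000*, -001*, -100*, -110*, 0-00*, 0-11, 00-1, 000-*, 01-0*, 011-, 1-00*, 1-01*, 1-10*, 10-0*, 100-*, 11-0*, 110-*
[col 2] --00, -00-, -1-0, 1--0, 1-0-
Prime implicants: --00, -00-, -1-0, 0-11, 00-1, 011-, 1--0, 1-0-
PI chart (minterm → PIs covering it):
  0 | --00,-00-
  1 | -00-,00-1
  3 | 0-11,00-1
  4 | --00,-1-0
  6 | -1-0,011-
  7 | 0-11,011-
  8 | --00,-00-,1--0,1-0-
  9 | -00-,1-0-
  10 | 1--0  (sole → essential)
  12 | --00,-1-0,1--0,1-0-
  13 | 1-0-  (sole → essential)
  14 | -1-0,1--0
Essential prime implicants: 1--0, 1-0-

2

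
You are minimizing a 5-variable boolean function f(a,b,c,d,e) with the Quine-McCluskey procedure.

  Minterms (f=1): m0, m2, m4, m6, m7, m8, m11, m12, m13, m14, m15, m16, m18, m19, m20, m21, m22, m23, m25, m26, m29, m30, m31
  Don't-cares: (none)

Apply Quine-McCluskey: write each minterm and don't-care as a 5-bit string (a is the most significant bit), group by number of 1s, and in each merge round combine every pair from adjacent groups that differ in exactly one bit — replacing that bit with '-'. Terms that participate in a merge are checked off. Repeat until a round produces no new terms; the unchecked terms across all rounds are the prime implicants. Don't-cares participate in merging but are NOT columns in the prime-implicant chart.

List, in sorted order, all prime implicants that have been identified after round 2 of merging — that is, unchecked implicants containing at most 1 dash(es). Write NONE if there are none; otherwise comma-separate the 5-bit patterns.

01-11, 11-01

[col 0] 00000*, 00010*, 00100*, 00110*, 00111*, 01000*, 01011*, 01100*, 01101*, 01110*, 01111*, 10000*, 10010*, 10011*, 10100*, 10101*, 10110*, 10111*, 11001*, 11010*, 11101*, 11110*, 11111*
[col 1] -0000*, -0010*, -0100*, -0110*, -0111*, -1101*, -1110*, -1111*, 0-000*, 0-100*, 0-110*, 0-111*, 00-00*, 00-10*, 000-0*, 001-0*, 0011-*, 01-00*, 01-11, 011-0*, 011-1*, 0110-*, 0111-*, 1-010*, 1-101*, 1-110*, 1-111*, 10-00*, 10-10*, 10-11*, 100-0*, 1001-*, 101-0*, 101-1*, 1010-*, 1011-*, 11-01, 11-10*, 111-1*, 1111-*
[col 2] --110*, --111*, -0-00*, -0-10*, -00-0*, -01-0*, -011-*, -11-1, -111-*, 0--00, 0-1-0, 0-11-*, 00--0*, 011--, 1--10, 1-1-1, 1-11-*, 10--0*, 10-1-, 101--
[col 3] --11-, -0--0
Prime implicants: --11-, -0--0, -11-1, 0--00, 0-1-0, 01-11, 011--, 1--10, 1-1-1, 10-1-, 101--, 11-01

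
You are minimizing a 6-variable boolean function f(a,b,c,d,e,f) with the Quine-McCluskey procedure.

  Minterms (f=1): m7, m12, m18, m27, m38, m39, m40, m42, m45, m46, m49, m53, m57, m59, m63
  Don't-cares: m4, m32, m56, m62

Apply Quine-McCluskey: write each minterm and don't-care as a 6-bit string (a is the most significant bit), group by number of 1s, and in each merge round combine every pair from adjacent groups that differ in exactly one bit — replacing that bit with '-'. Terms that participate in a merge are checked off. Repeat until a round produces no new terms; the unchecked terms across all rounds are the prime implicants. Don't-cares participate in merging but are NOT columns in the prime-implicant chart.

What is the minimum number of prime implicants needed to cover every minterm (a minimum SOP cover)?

[col 0] 000100*, 000111*, 001100*, 010010, 011011*, 100000*, 100110*, 100111*, 101000*, 101010*, 101101, 101110*, 110001*, 110101*, 111000*, 111001*, 111011*, 111110*, 111111*
[col 1] -00111, -11011, 00-100, 1-1000, 1-1110, 10-000, 10-110, 10011-, 101-10, 1010-0, 11-001, 110-01, 111-11, 1110-1, 11100-, 11111-
Prime implicants: -00111, -11011, 00-100, 010010, 1-1000, 1-1110, 10-000, 10-110, 10011-, 101-10, 1010-0, 101101, 11-001, 110-01, 111-11, 1110-1, 11100-, 11111-
PI chart (minterm → PIs covering it):
  7 | -00111  (sole → essential)
  12 | 00-100  (sole → essential)
  18 | 010010  (sole → essential)
  27 | -11011  (sole → essential)
  38 | 10-110,10011-
  39 | -00111,10011-
  40 | 1-1000,10-000,1010-0
  42 | 101-10,1010-0
  45 | 101101  (sole → essential)
  46 | 1-1110,10-110,101-10
  49 | 11-001,110-01
  53 | 110-01  (sole → essential)
  57 | 11-001,1110-1,11100-
  59 | -11011,111-11,1110-1
  63 | 111-11,11111-
Essential prime implicants: -00111, -11011, 00-100, 010010, 101101, 110-01
Petrick residual → 10-110, 1010-0, 11-001, 111-11
Minimum SOP uses 10 PIs: b'c'def + bcd'ef + a'b'de'f' + a'bc'd'ef' + ab'def' + ab'cd'f' + ab'cde'f + abd'e'f + abc'e'f + abcef

10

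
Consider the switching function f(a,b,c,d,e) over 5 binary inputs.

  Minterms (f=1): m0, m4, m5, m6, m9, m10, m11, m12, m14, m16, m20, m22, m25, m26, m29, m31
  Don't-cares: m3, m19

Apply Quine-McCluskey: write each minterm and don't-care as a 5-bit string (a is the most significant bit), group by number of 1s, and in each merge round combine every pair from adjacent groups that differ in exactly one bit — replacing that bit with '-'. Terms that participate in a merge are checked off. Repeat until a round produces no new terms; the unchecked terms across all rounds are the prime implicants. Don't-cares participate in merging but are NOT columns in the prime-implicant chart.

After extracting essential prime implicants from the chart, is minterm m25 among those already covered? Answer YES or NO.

NO

[col 0] 00000*, 00011*, 00100*, 00101*, 00110*, 01001*, 01010*, 01011*, 01100*, 01110*, 10000*, 10011*, 10100*, 10110*, 11001*, 11010*, 11101*, 11111*
[col 1] -0000*, -0011, -0100*, -0110*, -1001, -1010, 0-011, 0-100*, 0-110*, 00-00*, 001-0*, 0010-, 01-10, 010-1, 0101-, 011-0*, 10-00*, 101-0*, 11-01, 111-1
[col 2] -0-00, -01-0, 0-1-0
Prime implicants: -0-00, -0011, -01-0, -1001, -1010, 0-011, 0-1-0, 0010-, 01-10, 010-1, 0101-, 11-01, 111-1
PI chart (minterm → PIs covering it):
  0 | -0-00  (sole → essential)
  4 | -0-00,-01-0,0-1-0,0010-
  5 | 0010-  (sole → essential)
  6 | -01-0,0-1-0
  9 | -1001,010-1
  10 | -1010,01-10,0101-
  11 | 0-011,010-1,0101-
  12 | 0-1-0  (sole → essential)
  14 | 0-1-0,01-10
  16 | -0-00  (sole → essential)
  20 | -0-00,-01-0
  22 | -01-0  (sole → essential)
  25 | -1001,11-01
  26 | -1010  (sole → essential)
  29 | 11-01,111-1
  31 | 111-1  (sole → essential)
Essential prime implicants: -0-00, -01-0, -1010, 0-1-0, 0010-, 111-1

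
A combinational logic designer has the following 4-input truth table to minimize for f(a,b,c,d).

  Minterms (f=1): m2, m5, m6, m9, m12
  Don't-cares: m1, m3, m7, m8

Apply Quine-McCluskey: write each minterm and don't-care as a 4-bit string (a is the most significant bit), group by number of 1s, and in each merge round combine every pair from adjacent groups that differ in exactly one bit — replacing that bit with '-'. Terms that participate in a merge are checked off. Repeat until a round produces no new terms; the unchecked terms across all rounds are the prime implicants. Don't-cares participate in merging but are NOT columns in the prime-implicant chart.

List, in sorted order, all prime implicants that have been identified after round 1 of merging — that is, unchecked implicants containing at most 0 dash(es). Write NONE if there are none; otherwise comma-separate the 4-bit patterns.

NONE

size-2^0 implicants → 0001(✓)  0010(✓)  0011(✓)  0101(✓)  0110(✓)  0111(✓)  1000(✓)  1001(✓)  1100(✓)
size-2^1 implicants → -001  0-01(✓)  0-10(✓)  0-11(✓)  00-1(✓)  001-(✓)  01-1(✓)  011-(✓)  1-00  100-
size-2^2 implicants → 0--1  0-1-
Unchecked terms (primes): -001, 0--1, 0-1-, 1-00, 100-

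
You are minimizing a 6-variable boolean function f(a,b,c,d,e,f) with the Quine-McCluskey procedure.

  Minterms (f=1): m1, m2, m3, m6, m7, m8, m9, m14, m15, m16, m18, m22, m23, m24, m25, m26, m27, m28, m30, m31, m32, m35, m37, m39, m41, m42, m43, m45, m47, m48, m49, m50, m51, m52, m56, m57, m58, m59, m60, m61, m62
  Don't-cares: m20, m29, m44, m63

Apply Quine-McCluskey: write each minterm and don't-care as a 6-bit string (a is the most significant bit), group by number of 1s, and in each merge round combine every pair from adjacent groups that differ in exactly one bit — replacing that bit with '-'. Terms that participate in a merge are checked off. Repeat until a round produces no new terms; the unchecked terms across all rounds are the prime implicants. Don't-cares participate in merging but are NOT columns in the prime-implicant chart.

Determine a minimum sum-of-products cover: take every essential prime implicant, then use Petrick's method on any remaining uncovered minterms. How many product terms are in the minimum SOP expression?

[col 0] 000001*, 000010*, 000011*, 000110*, 000111*, 001000*, 001001*, 001110*, 001111*, 010000*, 010010*, 010100*, 010110*, 010111*, 011000*, 011001*, 011010*, 011011*, 011100*, 011101*, 011110*, 011111*, 100000*, 100011*, 100101*, 100111*, 101001*, 101010*, 101011*, 101100*, 101101*, 101111*, 110000*, 110001*, 110010*, 110011*, 110100*, 111000*, 111001*, 111010*, 111011*, 111100*, 111101*, 111110*, 111111*
[col 1] -00011*, -00111*, -01001*, -01111*, -10000*, -10010*, -10100*, -11000*, -11001*, -11010*, -11011*, -11100*, -11101*, -11110*, -11111*, 0-0010*, 0-0110*, 0-0111*, 0-1000*, 0-1001*, 0-1110*, 0-1111*, 00-001, 00-110*, 00-111*, 000-10*, 000-11*, 0000-1, 00001-*, 00011-*, 00100-*, 00111-*, 01-000*, 01-010*, 01-100*, 01-110*, 01-111*, 010-00*, 010-10*, 0100-0*, 0101-0*, 01011-*, 011-00*, 011-01*, 011-10*, 011-11*, 0110-0*, 0110-1*, 01100-*, 01101-*, 0111-0*, 0111-1*, 01110-*, 01111-*, 1-0000, 1-0011*, 1-1001*, 1-1010*, 1-1011*, 1-1100*, 1-1101*, 1-1111*, 10-011*, 10-101*, 10-111*, 100-11*, 1001-1*, 101-01*, 101-11*, 1010-1*, 10101-*, 1011-1*, 10110-*, 11-000*, 11-001*, 11-010*, 11-011*, 11-100*, 110-00*, 1100-0*, 1100-1*, 11000-*, 11001-*, 111-00*, 111-01*, 111-10*, 111-11*, 1110-0*, 1110-1*, 11100-*, 11101-*, 1111-0*, 1111-1*, 11110-*, 11111-*
[col 2] --1001, --1111, -0-111, -00-11, -1-000*, -1-010*, -1-100*, -10-00*, -100-0*, -11-00*, -11-01*, -11-10*, -11-11*, -110-0*, -110-1*, -1100-*, -1101-*, -111-0*, -111-1*, -1110-*, -1111-*, 0--110*, 0--111*, 0-0-10, 0-011-*, 0-100-, 0-111-*, 00-11-*, 000-1-, 01--00*, 01--10*, 01-0-0*, 01-1-0*, 01-11-*, 010--0*, 011--0*, 011--1*, 011-0-*, 011-1-*, 0110--*, 0111--*, 1--011, 1-1-01*, 1-1-11*, 1-10-1*, 1-101-, 1-11-1*, 1-110-, 10--11, 10-1-1, 101--1*, 11--00*, 11-0-0*, 11-0-1*, 11-00-*, 11-01-*, 1100--*, 111--0*, 111--1*, 111-0-*, 111-1-*, 1110--*, 1111--*
[col 3] -1--00, -1-0-0, -11--0*, -11--1*, -11-0-*, -11-1-*, -110--*, -111--*, 0--11-, 01---0, 011---*, 1-1--1, 11-0--, 111---*
[col 4] -11---
Prime implicants: --1001, --1111, -0-111, -00-11, -1--00, -1-0-0, -11---, 0--11-, 0-0-10, 0-100-, 00-001, 000-1-, 0000-1, 01---0, 1--011, 1-0000, 1-1--1, 1-101-, 1-110-, 10--11, 10-1-1, 11-0--
PI chart (minterm → PIs covering it):
  1 | 00-001,0000-1
  2 | 0-0-10,000-1-
  3 | -00-11,000-1-,0000-1
  6 | 0--11-,0-0-10,000-1-
  7 | -0-111,-00-11,0--11-,000-1-
  8 | 0-100-  (sole → essential)
  9 | --1001,0-100-,00-001
  14 | 0--11-  (sole → essential)
  15 | --1111,-0-111,0--11-
  16 | -1--00,-1-0-0,01---0
  18 | -1-0-0,0-0-10,01---0
  22 | 0--11-,0-0-10,01---0
  23 | 0--11-  (sole → essential)
  24 | -1--00,-1-0-0,-11---,0-100-,01---0
  25 | --1001,-11---,0-100-
  26 | -1-0-0,-11---,01---0
  27 | -11---  (sole → essential)
  28 | -1--00,-11---,01---0
  30 | -11---,0--11-,01---0
  31 | --1111,-11---,0--11-
  32 | 1-0000  (sole → essential)
  35 | -00-11,1--011,10--11
  37 | 10-1-1  (sole → essential)
  39 | -0-111,-00-11,10--11,10-1-1
  41 | --1001,1-1--1
  42 | 1-101-  (sole → essential)
  43 | 1--011,1-1--1,1-101-,10--11
  45 | 1-1--1,1-110-,10-1-1
  47 | --1111,-0-111,1-1--1,10--11,10-1-1
  48 | -1--00,-1-0-0,1-0000,11-0--
  49 | 11-0--  (sole → essential)
  50 | -1-0-0,11-0--
  51 | 1--011,11-0--
  52 | -1--00  (sole → essential)
  56 | -1--00,-1-0-0,-11---,11-0--
  57 | --1001,-11---,1-1--1,11-0--
  58 | -1-0-0,-11---,1-101-,11-0--
  59 | -11---,1--011,1-1--1,1-101-,11-0--
  60 | -1--00,-11---,1-110-
  61 | -11---,1-1--1,1-110-
  62 | -11---  (sole → essential)
Essential prime implicants: -1--00, -11---, 0--11-, 0-100-, 1-0000, 1-101-, 10-1-1, 11-0--
Petrick residual → --1001, -00-11, 0-0-10, 00-001
Minimum SOP uses 12 PIs: cd'e'f + b'c'ef + be'f' + bc + a'de + a'c'ef' + a'cd'e' + a'b'd'e'f + ac'd'e'f' + acd'e + ab'df + abd'

12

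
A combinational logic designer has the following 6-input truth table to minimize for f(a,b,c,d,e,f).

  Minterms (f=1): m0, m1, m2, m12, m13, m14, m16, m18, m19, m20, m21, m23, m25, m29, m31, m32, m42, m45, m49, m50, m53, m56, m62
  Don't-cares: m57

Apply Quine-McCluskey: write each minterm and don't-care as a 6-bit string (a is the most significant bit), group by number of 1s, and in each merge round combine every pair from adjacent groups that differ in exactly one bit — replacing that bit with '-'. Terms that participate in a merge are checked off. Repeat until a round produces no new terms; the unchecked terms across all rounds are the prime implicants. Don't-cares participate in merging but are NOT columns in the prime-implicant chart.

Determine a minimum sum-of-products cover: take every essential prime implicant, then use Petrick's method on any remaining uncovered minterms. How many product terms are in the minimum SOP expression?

14

Round 0: 000000✓ 000001✓ 000010✓ 001100✓ 001101✓ 001110✓ 010000✓ 010010✓ 010011✓ 010100✓ 010101✓ 010111✓ 011001✓ 011101✓ 011111✓ 100000✓ 101010 101101✓ 110001✓ 110010✓ 110101✓ 111000✓ 111001✓ 111110
Round 1: -00000 -01101 -10010 -10101 -11001 0-0000✓ 0-0010✓ 0-1101 0000-0✓ 00000- 0011-0 00110- 01-101✓ 01-111✓ 010-00 010-11 0100-0✓ 01001- 0101-1✓ 01010- 011-01 0111-1✓ 11-001 110-01 11100-
Round 2: 0-00-0 01-1-1
PIs = {-00000, -01101, -10010, -10101, -11001, 0-00-0, 0-1101, 00000-, 0011-0, 00110-, 01-1-1, 010-00, 010-11, 01001-, 01010-, 011-01, 101010, 11-001, 110-01, 11100-, 111110}
Coverage chart:
  m0: -00000,0-00-0,00000-
  m1: 00000- ←essential
  m2: 0-00-0 ←essential
  m12: 0011-0,00110-
  m13: -01101,0-1101,00110-
  m14: 0011-0 ←essential
  m16: 0-00-0,010-00
  m18: -10010,0-00-0,01001-
  m19: 010-11,01001-
  m20: 010-00,01010-
  m21: -10101,01-1-1,01010-
  m23: 01-1-1,010-11
  m25: -11001,011-01
  m29: 0-1101,01-1-1,011-01
  m31: 01-1-1 ←essential
  m32: -00000 ←essential
  m42: 101010 ←essential
  m45: -01101 ←essential
  m49: 11-001,110-01
  m50: -10010 ←essential
  m53: -10101,110-01
  m56: 11100- ←essential
  m62: 111110 ←essential
Essential: -00000, -01101, -10010, 0-00-0, 00000-, 0011-0, 01-1-1, 101010, 11100-, 111110
Petrick residual → -11001, 010-00, 010-11, 110-01
Min cover (14 terms): b'c'd'e'f' + b'cde'f + bc'd'ef' + bcd'e'f + a'c'd'f' + a'b'c'd'e' + a'b'cdf' + a'bdf + a'bc'e'f' + a'bc'ef + ab'cd'ef' + abc'e'f + abcd'e' + abcdef'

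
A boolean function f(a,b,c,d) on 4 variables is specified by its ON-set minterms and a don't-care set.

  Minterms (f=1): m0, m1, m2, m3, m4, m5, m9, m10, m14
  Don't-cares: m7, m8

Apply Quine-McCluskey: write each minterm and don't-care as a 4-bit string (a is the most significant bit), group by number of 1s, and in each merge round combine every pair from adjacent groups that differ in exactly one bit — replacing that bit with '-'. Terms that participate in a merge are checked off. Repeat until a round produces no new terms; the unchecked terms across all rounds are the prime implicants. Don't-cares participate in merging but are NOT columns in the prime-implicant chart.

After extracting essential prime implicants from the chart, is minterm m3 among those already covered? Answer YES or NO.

NO

[col 0] 0000*, 0001*, 0010*, 0011*, 0100*, 0101*, 0111*, 1000*, 1001*, 1010*, 1110*
[col 1] -000*, -001*, -010*, 0-00*, 0-01*, 0-11*, 00-0*, 00-1*, 000-*, 001-*, 01-1*, 010-*, 1-10, 10-0*, 100-*
[col 2] -0-0, -00-, 0--1, 0-0-, 00--
Prime implicants: -0-0, -00-, 0--1, 0-0-, 00--, 1-10
PI chart (minterm → PIs covering it):
  0 | -0-0,-00-,0-0-,00--
  1 | -00-,0--1,0-0-,00--
  2 | -0-0,00--
  3 | 0--1,00--
  4 | 0-0-  (sole → essential)
  5 | 0--1,0-0-
  9 | -00-  (sole → essential)
  10 | -0-0,1-10
  14 | 1-10  (sole → essential)
Essential prime implicants: -00-, 0-0-, 1-10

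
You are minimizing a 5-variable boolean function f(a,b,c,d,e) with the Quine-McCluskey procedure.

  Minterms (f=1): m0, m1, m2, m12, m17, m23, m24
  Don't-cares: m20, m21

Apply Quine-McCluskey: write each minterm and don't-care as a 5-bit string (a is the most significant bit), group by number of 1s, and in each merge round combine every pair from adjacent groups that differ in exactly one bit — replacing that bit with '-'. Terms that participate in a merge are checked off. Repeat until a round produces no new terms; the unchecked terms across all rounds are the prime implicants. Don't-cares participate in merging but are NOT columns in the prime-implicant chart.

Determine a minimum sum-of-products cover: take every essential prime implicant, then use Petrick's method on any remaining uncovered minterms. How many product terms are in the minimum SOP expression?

5

[col 0] 00000*, 00001*, 00010*, 01100, 10001*, 10100*, 10101*, 10111*, 11000
[col 1] -0001, 000-0, 0000-, 10-01, 101-1, 1010-
Prime implicants: -0001, 000-0, 0000-, 01100, 10-01, 101-1, 1010-, 11000
PI chart (minterm → PIs covering it):
  0 | 000-0,0000-
  1 | -0001,0000-
  2 | 000-0  (sole → essential)
  12 | 01100  (sole → essential)
  17 | -0001,10-01
  23 | 101-1  (sole → essential)
  24 | 11000  (sole → essential)
Essential prime implicants: 000-0, 01100, 101-1, 11000
Petrick residual → -0001
Minimum SOP uses 5 PIs: b'c'd'e + a'b'c'e' + a'bcd'e' + ab'ce + abc'd'e'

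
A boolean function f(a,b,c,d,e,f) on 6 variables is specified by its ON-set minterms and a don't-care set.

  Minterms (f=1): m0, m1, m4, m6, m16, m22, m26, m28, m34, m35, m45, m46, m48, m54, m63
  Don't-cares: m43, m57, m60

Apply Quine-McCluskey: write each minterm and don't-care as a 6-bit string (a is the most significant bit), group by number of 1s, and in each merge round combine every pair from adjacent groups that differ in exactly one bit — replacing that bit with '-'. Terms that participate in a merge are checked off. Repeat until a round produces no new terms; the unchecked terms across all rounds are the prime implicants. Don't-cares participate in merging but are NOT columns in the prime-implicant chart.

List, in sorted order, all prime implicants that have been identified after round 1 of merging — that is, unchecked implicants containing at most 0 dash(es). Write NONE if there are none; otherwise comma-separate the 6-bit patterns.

[col 0] 000000*, 000001*, 000100*, 000110*, 010000*, 010110*, 011010, 011100*, 100010*, 100011*, 101011*, 101101, 101110, 110000*, 110110*, 111001, 111100*, 111111
[col 1] -10000, -10110, -11100, 0-0000, 0-0110, 000-00, 00000-, 0001-0, 10-011, 10001-
Prime implicants: -10000, -10110, -11100, 0-0000, 0-0110, 000-00, 00000-, 0001-0, 011010, 10-011, 10001-, 101101, 101110, 111001, 111111

011010, 101101, 101110, 111001, 111111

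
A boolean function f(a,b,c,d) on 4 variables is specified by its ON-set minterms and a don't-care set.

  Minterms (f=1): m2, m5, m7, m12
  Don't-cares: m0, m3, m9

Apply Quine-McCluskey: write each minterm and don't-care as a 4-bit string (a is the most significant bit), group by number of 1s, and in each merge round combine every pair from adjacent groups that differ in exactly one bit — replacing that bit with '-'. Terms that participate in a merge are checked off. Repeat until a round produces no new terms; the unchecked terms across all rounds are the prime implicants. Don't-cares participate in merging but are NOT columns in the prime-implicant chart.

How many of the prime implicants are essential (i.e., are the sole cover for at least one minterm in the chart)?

2

[col 0] 0000*, 0010*, 0011*, 0101*, 0111*, 1001, 1100
[col 1] 0-11, 00-0, 001-, 01-1
Prime implicants: 0-11, 00-0, 001-, 01-1, 1001, 1100
PI chart (minterm → PIs covering it):
  2 | 00-0,001-
  5 | 01-1  (sole → essential)
  7 | 0-11,01-1
  12 | 1100  (sole → essential)
Essential prime implicants: 01-1, 1100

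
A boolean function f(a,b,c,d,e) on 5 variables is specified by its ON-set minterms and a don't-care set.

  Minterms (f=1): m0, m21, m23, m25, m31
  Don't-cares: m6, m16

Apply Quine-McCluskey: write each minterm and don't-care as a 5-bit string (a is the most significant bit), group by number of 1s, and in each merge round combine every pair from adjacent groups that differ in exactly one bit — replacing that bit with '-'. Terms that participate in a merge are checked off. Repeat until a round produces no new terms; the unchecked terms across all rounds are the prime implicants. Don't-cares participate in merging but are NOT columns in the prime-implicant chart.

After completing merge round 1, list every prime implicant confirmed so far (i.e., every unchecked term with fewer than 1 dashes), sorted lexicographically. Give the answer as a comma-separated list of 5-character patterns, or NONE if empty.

[col 0] 00000*, 00110, 10000*, 10101*, 10111*, 11001, 11111*
[col 1] -0000, 1-111, 101-1
Prime implicants: -0000, 00110, 1-111, 101-1, 11001

00110, 11001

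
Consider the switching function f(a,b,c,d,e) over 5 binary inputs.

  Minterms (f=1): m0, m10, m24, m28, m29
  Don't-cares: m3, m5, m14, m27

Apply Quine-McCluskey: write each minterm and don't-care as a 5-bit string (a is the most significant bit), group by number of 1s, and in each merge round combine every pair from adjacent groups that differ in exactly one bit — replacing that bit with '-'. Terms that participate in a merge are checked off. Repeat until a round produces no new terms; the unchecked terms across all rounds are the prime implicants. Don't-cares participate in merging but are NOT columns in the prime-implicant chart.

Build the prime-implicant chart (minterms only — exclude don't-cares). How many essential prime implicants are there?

Round 0: 00000 00011 00101 01010✓ 01110✓ 11000✓ 11011 11100✓ 11101✓
Round 1: 01-10 11-00 1110-
PIs = {00000, 00011, 00101, 01-10, 11-00, 11011, 1110-}
Coverage chart:
  m0: 00000 ←essential
  m10: 01-10 ←essential
  m24: 11-00 ←essential
  m28: 11-00,1110-
  m29: 1110- ←essential
Essential: 00000, 01-10, 11-00, 1110-

4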